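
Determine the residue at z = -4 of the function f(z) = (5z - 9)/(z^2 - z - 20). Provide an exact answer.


Step 1: Q(z) = z^2 - z - 20 = (z + 4)(z - 5)
Step 2: Q'(z) = 2z - 1
Step 3: Q'(-4) = -9, P(-4) = -29
Step 4: Res = P(-4)/Q'(-4) = -29/(-9) = 29/9

29/9


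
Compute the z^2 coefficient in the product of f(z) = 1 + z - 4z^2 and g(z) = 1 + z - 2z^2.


Step 1: z^2 term in f*g comes from: (1)*(-2z^2) + (z)*(z) + (-4z^2)*(1)
Step 2: = -2 + 1 - 4
Step 3: = -5

-5


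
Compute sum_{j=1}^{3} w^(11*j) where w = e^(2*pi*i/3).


Step 1: The sum sum_{j=1}^{n} w^(k*j) equals n if n | k, else 0.
Step 2: Here n = 3, k = 11
Step 3: Does n divide k? 3 | 11 -> False
Step 4: Sum = 0

0


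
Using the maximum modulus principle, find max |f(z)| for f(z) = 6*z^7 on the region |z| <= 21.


Step 1: On |z| = 21, |f(z)| = 6 * |z|^7 = 6 * 21^7
Step 2: By maximum modulus principle, maximum is on boundary.
Step 3: Maximum = 6 * 1801088541 = 10806531246

10806531246


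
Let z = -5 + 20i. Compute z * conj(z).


Step 1: conj(z) = -5 - 20i
Step 2: z * conj(z) = (-5)^2 + 20^2
Step 3: = 25 + 400 = 425

425


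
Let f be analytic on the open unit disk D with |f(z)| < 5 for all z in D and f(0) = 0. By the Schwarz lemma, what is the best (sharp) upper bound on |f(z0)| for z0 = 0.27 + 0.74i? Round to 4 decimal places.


Step 1: g = f/5 maps D -> D with g(0) = 0, so by the Schwarz lemma |g(z)| <= |z|, i.e. |f(z)| <= 5|z|; this is sharp (f(z) = 5z).
Step 2: |z0|^2 = 0.27^2 + 0.74^2 = 0.6205
Step 3: |z0| = sqrt(0.6205) = 0.787718
Step 4: Best bound = 5 * |z0| = 5 * 0.787718 = 3.9386

3.9386


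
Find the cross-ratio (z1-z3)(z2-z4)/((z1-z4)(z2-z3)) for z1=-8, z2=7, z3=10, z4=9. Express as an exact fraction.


Step 1: (z1-z3)(z2-z4) = (-18) * (-2) = 36
Step 2: (z1-z4)(z2-z3) = (-17) * (-3) = 51
Step 3: Cross-ratio = 36/51 = 12/17

12/17


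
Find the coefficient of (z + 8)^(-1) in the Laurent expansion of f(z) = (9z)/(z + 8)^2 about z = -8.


Step 1: Write the numerator in powers of (z + 8): 9z = 9(z + 8) + (9*(-8) + 0) = 9(z + 8) - 72
Step 2: Divide by (z + 8)^2: f(z) = -72(z + 8)^(-2) + 9(z + 8)^(-1)
Step 3: This finite sum is the Laurent series of f about z = -8.
Step 4: Coefficient of (z + 8)^(-1) = coefficient of (z + 8) in the re-centred numerator = 9

9


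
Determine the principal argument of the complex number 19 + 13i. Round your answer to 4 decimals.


Step 1: z = 19 + 13i
Step 2: arg(z) = atan2(13, 19)
Step 3: arg(z) = 0.6001

0.6001


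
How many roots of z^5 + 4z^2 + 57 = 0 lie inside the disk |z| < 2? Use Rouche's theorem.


Step 1: On |z| = 2 the three terms have sizes |z^5| = 2^5 = 32, |4z^2| = 4*2^2 = 16, |57| = 57
Step 2: The dominant term is g(z) = 57; let h(z) = z^5 + 4z^2 so f = g + h
Step 3: On |z| = 2: |g| = 57 and |h| <= 32 + 16 = 48
Step 4: Since 57 > 48, |h| < |g| on |z| = 2, so by Rouche f has the same number of zeros as g inside |z| < 2
Step 5: g(z) = 57 is a nonzero constant with no zeros inside |z| < 2. Answer = 0

0


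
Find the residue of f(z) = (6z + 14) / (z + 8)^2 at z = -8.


Step 1: Pole of order 2 at z = -8
Step 2: Res = lim d/dz [(z + 8)^2 * f(z)] as z -> -8
Step 3: (z + 8)^2 * f(z) = 6z + 14
Step 4: d/dz[6z + 14] = 6

6


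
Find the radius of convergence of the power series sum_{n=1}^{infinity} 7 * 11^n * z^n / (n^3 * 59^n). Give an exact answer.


Step 1: General term a_n = 7 * 11^n / (n^3 * 59^n)
Step 2: By the root test, |a_n|^(1/n) = 7^(1/n) * 11 / (n^(3/n) * 59) -> 11/59 as n -> infinity (since 7^(1/n) -> 1 and n^(3/n) -> 1)
Step 3: R = 1/lim|a_n|^(1/n) = 59/11

59/11


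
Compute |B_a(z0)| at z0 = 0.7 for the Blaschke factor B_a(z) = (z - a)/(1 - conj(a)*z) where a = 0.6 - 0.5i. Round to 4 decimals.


Step 1: Numerator z0 - a = 0.7 - (0.6 - 0.5i) = 0.1 + 0.5i
Step 2: Denominator 1 - conj(a)*z0 = 1 - (0.6 + 0.5i)*0.7 = 0.58 - 0.35i
Step 3: |z0 - a|^2 = 0.1^2 + 0.5^2 = 0.26; |1 - conj(a)*z0|^2 = 0.58^2 + (-0.35)^2 = 0.4589
Step 4: |B_a(0.7)| = sqrt(0.26 / 0.4589) = sqrt(0.566572)
Step 5: = 0.7527

0.7527


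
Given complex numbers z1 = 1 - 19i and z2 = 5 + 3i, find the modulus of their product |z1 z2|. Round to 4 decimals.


Step 1: |z1| = sqrt(1^2 + (-19)^2) = sqrt(362)
Step 2: |z2| = sqrt(5^2 + 3^2) = sqrt(34)
Step 3: |z1*z2| = |z1|*|z2| = sqrt(362) * sqrt(34) = sqrt(362 * 34) = sqrt(12308)
Step 4: = 110.9414

110.9414


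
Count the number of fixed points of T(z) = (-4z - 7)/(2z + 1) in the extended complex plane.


Step 1: Fixed points satisfy T(z) = z
Step 2: 2z^2 + 5z + 7 = 0
Step 3: Discriminant = 5^2 - 4*2*7 = -31
Step 4: Number of fixed points = 2

2


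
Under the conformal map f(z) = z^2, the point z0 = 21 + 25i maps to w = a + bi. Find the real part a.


Step 1: z0 = 21 + 25i
Step 2: z0^2 = 21^2 - 25^2 + 1050i
Step 3: real part = 441 - 625 = -184

-184


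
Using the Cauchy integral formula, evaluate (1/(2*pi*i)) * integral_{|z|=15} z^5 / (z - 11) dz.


Step 1: f(z) = z^5, a = 11 is inside |z| = 15
Step 2: By Cauchy integral formula: (1/(2pi*i)) * integral = f(a)
Step 3: f(11) = 11^5 = 161051

161051


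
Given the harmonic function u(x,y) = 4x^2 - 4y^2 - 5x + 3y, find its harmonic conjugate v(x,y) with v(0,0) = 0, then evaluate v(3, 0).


Step 1: v_x = -u_y = 8y - 3
Step 2: v_y = u_x = 8x - 5
Step 3: v = 8xy - 3x - 5y + C
Step 4: v(0,0) = 0 => C = 0
Step 5: v(3, 0) = -9

-9


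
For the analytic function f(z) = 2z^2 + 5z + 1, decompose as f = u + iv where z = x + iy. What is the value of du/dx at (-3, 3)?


Step 1: f(z) = 2(x+iy)^2 + 5(x+iy) + 1
Step 2: u = 2(x^2 - y^2) + 5x + 1
Step 3: u_x = 4x + 5
Step 4: At (-3, 3): u_x = -12 + 5 = -7

-7


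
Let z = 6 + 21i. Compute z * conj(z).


Step 1: conj(z) = 6 - 21i
Step 2: z * conj(z) = 6^2 + 21^2
Step 3: = 36 + 441 = 477

477


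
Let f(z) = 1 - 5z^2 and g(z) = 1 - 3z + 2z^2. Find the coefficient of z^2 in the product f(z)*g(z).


Step 1: z^2 term in f*g comes from: (1)*(2z^2) + (0)*(-3z) + (-5z^2)*(1)
Step 2: = 2 + 0 - 5
Step 3: = -3

-3


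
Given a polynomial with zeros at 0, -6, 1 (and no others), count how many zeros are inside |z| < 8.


Step 1: Check each root:
  z = 0: |0| = 0 < 8
  z = -6: |-6| = 6 < 8
  z = 1: |1| = 1 < 8
Step 2: Count = 3

3


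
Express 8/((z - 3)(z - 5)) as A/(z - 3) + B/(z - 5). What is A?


Step 1: Multiply both sides by (z - 3) and set z = 3
Step 2: A = 8 / (3 - 5)
Step 3: A = 8 / (-2)
Step 4: A = -4

-4


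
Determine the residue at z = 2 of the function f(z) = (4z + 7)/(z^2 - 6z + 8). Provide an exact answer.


Step 1: Q(z) = z^2 - 6z + 8 = (z - 2)(z - 4)
Step 2: Q'(z) = 2z - 6
Step 3: Q'(2) = -2, P(2) = 15
Step 4: Res = P(2)/Q'(2) = 15/(-2) = -15/2

-15/2


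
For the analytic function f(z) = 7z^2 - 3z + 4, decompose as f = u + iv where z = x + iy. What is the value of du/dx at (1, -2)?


Step 1: f(z) = 7(x+iy)^2 - 3(x+iy) + 4
Step 2: u = 7(x^2 - y^2) - 3x + 4
Step 3: u_x = 14x - 3
Step 4: At (1, -2): u_x = 14 - 3 = 11

11


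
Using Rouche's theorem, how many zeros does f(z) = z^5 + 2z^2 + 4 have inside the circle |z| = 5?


Step 1: On |z| = 5 the three terms have sizes |z^5| = 5^5 = 3125, |2z^2| = 2*5^2 = 50, |4| = 4
Step 2: The dominant term is g(z) = z^5; let h(z) = 2z^2 + 4 so f = g + h
Step 3: On |z| = 5: |g| = 3125 and |h| <= 50 + 4 = 54
Step 4: Since 3125 > 54, |h| < |g| on |z| = 5, so by Rouche f has the same number of zeros as g inside |z| < 5
Step 5: g(z) = z^5 has 5 zeros (all at the origin) inside |z| < 5. Answer = 5

5


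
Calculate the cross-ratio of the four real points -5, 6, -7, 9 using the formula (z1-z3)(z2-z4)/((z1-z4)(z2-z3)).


Step 1: (z1-z3)(z2-z4) = 2 * (-3) = -6
Step 2: (z1-z4)(z2-z3) = (-14) * 13 = -182
Step 3: Cross-ratio = 6/182 = 3/91

3/91


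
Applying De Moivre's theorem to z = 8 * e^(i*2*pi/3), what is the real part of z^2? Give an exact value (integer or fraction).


Step 1: By De Moivre's theorem, z^2 = 8^2 * e^(i*2*2*pi/3) = 64 * (cos(4*pi/3) + i*sin(4*pi/3))
Step 2: |z|^2 = 8^2 = 64
Step 3: The angle 4*pi/3 already lies in [0, 2*pi)
Step 4: cos(4*pi/3) = -1/2
Step 5: Re(z^2) = 64 * (-1/2) = -32

-32


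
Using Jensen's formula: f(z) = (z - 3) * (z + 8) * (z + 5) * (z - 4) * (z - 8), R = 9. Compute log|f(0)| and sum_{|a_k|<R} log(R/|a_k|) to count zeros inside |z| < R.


Jensen's formula: (1/2pi)*integral log|f(Re^it)|dt = log|f(0)| + sum_{|a_k|<R} log(R/|a_k|)
Step 1: f(0) = (-3) * 8 * 5 * (-4) * (-8) = -3840
Step 2: log|f(0)| = log|3| + log|-8| + log|-5| + log|4| + log|8| = 8.2532
Step 3: Zeros inside |z| < 9: 3, -8, -5, 4, 8
Step 4: Jensen sum = log(9/3) + log(9/8) + log(9/5) + log(9/4) + log(9/8) = 2.7329
Step 5: n(R) = number of terms in the Jensen sum = count of zeros inside |z| < 9 = 5

5


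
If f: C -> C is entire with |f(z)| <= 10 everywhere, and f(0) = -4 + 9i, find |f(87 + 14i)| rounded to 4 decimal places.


Step 1: By Liouville's theorem, a bounded entire function is constant.
Step 2: f(z) = f(0) = -4 + 9i for all z.
Step 3: |f(w)| = |-4 + 9i| = sqrt(16 + 81)
Step 4: = 9.8489

9.8489


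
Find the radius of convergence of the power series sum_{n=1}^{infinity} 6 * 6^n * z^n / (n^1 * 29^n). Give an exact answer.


Step 1: General term a_n = 6 * 6^n / (n^1 * 29^n)
Step 2: By the root test, |a_n|^(1/n) = 6^(1/n) * 6 / (n^(1/n) * 29) -> 6/29 as n -> infinity (since 6^(1/n) -> 1 and n^(1/n) -> 1)
Step 3: R = 1/lim|a_n|^(1/n) = 29/6

29/6


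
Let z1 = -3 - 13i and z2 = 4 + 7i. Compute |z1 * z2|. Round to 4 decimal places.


Step 1: |z1| = sqrt((-3)^2 + (-13)^2) = sqrt(178)
Step 2: |z2| = sqrt(4^2 + 7^2) = sqrt(65)
Step 3: |z1*z2| = |z1|*|z2| = sqrt(178) * sqrt(65) = sqrt(178 * 65) = sqrt(11570)
Step 4: = 107.5639

107.5639


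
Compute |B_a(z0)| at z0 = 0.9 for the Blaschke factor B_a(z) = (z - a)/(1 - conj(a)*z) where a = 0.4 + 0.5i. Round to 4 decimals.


Step 1: Numerator z0 - a = 0.9 - (0.4 + 0.5i) = 0.5 - 0.5i
Step 2: Denominator 1 - conj(a)*z0 = 1 - (0.4 - 0.5i)*0.9 = 0.64 + 0.45i
Step 3: |z0 - a|^2 = 0.5^2 + (-0.5)^2 = 0.5; |1 - conj(a)*z0|^2 = 0.64^2 + 0.45^2 = 0.6121
Step 4: |B_a(0.9)| = sqrt(0.5 / 0.6121) = sqrt(0.81686)
Step 5: = 0.9038

0.9038


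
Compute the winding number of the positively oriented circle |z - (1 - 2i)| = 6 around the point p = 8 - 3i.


Step 1: Center c = (1, -2), radius = 6
Step 2: |p - c|^2 = 7^2 + (-1)^2 = 50
Step 3: r^2 = 36
Step 4: |p-c| > r so winding number = 0

0


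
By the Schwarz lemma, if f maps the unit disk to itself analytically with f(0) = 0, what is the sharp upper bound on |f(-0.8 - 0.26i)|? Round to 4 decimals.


Step 1: Schwarz lemma: if f: D -> D is analytic with f(0) = 0, then |f(z)| <= |z| for all z in D, and this is sharp (f(z) = z).
Step 2: |z0|^2 = (-0.8)^2 + (-0.26)^2 = 0.7076
Step 3: |z0| = sqrt(0.7076) = 0.84119
Step 4: Best bound = |z0| = 0.8412

0.8412


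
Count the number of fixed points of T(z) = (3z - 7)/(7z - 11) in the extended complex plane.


Step 1: Fixed points satisfy T(z) = z
Step 2: 7z^2 - 14z + 7 = 0
Step 3: Discriminant = (-14)^2 - 4*7*7 = 0
Step 4: Number of fixed points = 1

1


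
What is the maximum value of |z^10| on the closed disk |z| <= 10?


Step 1: On |z| = 10, |f(z)| = |z|^10 = 10^10
Step 2: By maximum modulus principle, maximum is on boundary.
Step 3: Maximum = 10000000000 = 10000000000

10000000000


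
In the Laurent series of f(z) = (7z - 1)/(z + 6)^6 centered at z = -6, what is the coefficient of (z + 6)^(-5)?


Step 1: Write the numerator in powers of (z + 6): 7z - 1 = 7(z + 6) + (7*(-6) - 1) = 7(z + 6) - 43
Step 2: Divide by (z + 6)^6: f(z) = -43(z + 6)^(-6) + 7(z + 6)^(-5)
Step 3: This finite sum is the Laurent series of f about z = -6.
Step 4: Coefficient of (z + 6)^(-5) = coefficient of (z + 6) in the re-centred numerator = 7

7


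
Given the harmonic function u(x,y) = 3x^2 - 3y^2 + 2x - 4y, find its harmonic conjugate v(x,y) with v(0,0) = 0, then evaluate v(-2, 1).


Step 1: v_x = -u_y = 6y + 4
Step 2: v_y = u_x = 6x + 2
Step 3: v = 6xy + 4x + 2y + C
Step 4: v(0,0) = 0 => C = 0
Step 5: v(-2, 1) = -18

-18


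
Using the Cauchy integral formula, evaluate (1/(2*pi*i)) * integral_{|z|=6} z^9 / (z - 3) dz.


Step 1: f(z) = z^9, a = 3 is inside |z| = 6
Step 2: By Cauchy integral formula: (1/(2pi*i)) * integral = f(a)
Step 3: f(3) = 3^9 = 19683

19683


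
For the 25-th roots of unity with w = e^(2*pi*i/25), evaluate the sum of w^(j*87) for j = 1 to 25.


Step 1: The sum sum_{j=1}^{n} w^(k*j) equals n if n | k, else 0.
Step 2: Here n = 25, k = 87
Step 3: Does n divide k? 25 | 87 -> False
Step 4: Sum = 0

0


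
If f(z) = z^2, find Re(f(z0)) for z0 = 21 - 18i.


Step 1: z0 = 21 - 18i
Step 2: z0^2 = 21^2 - (-18)^2 - 756i
Step 3: real part = 441 - 324 = 117

117


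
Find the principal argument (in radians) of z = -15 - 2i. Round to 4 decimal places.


Step 1: z = -15 - 2i
Step 2: arg(z) = atan2(-2, -15)
Step 3: arg(z) = -3.009

-3.009


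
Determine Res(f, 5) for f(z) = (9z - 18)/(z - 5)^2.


Step 1: Pole of order 2 at z = 5
Step 2: Res = lim d/dz [(z - 5)^2 * f(z)] as z -> 5
Step 3: (z - 5)^2 * f(z) = 9z - 18
Step 4: d/dz[9z - 18] = 9

9


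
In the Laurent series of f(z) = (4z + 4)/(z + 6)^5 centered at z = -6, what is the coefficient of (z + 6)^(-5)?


Step 1: Write the numerator in powers of (z + 6): 4z + 4 = 4(z + 6) + (4*(-6) + 4) = 4(z + 6) - 20
Step 2: Divide by (z + 6)^5: f(z) = -20(z + 6)^(-5) + 4(z + 6)^(-4)
Step 3: This finite sum is the Laurent series of f about z = -6.
Step 4: Coefficient of (z + 6)^(-5) = 4*(-6) + 4 = -20

-20


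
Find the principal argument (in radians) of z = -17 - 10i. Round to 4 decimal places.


Step 1: z = -17 - 10i
Step 2: arg(z) = atan2(-10, -17)
Step 3: arg(z) = -2.6099

-2.6099


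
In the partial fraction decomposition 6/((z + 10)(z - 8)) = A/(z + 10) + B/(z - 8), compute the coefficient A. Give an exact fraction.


Step 1: Multiply both sides by (z + 10) and set z = -10
Step 2: A = 6 / (-10 - 8)
Step 3: A = 6 / (-18)
Step 4: A = -1/3

-1/3


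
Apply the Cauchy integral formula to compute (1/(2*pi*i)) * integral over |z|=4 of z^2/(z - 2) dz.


Step 1: f(z) = z^2, a = 2 is inside |z| = 4
Step 2: By Cauchy integral formula: (1/(2pi*i)) * integral = f(a)
Step 3: f(2) = 2^2 = 4

4


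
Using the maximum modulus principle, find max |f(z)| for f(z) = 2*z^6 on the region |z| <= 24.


Step 1: On |z| = 24, |f(z)| = 2 * |z|^6 = 2 * 24^6
Step 2: By maximum modulus principle, maximum is on boundary.
Step 3: Maximum = 2 * 191102976 = 382205952

382205952


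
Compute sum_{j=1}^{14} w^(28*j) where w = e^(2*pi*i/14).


Step 1: The sum sum_{j=1}^{n} w^(k*j) equals n if n | k, else 0.
Step 2: Here n = 14, k = 28
Step 3: Does n divide k? 14 | 28 -> True
Step 4: Sum = 14

14


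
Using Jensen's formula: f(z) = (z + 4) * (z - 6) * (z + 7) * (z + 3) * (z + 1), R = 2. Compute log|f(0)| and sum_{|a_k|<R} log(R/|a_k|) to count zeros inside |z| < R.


Jensen's formula: (1/2pi)*integral log|f(Re^it)|dt = log|f(0)| + sum_{|a_k|<R} log(R/|a_k|)
Step 1: f(0) = 4 * (-6) * 7 * 3 * 1 = -504
Step 2: log|f(0)| = log|-4| + log|6| + log|-7| + log|-3| + log|-1| = 6.2226
Step 3: Zeros inside |z| < 2: -1
Step 4: Jensen sum = log(2/1) = 0.6931
Step 5: n(R) = number of terms in the Jensen sum = count of zeros inside |z| < 2 = 1

1


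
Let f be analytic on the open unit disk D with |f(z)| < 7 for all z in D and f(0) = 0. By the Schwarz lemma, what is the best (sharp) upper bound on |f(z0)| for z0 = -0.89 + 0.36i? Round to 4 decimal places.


Step 1: g = f/7 maps D -> D with g(0) = 0, so by the Schwarz lemma |g(z)| <= |z|, i.e. |f(z)| <= 7|z|; this is sharp (f(z) = 7z).
Step 2: |z0|^2 = (-0.89)^2 + 0.36^2 = 0.9217
Step 3: |z0| = sqrt(0.9217) = 0.960052
Step 4: Best bound = 7 * |z0| = 7 * 0.960052 = 6.7204

6.7204


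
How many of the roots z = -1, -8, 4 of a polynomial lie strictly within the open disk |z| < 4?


Step 1: Check each root:
  z = -1: |-1| = 1 < 4
  z = -8: |-8| = 8 >= 4
  z = 4: |4| = 4 >= 4
Step 2: Count = 1

1


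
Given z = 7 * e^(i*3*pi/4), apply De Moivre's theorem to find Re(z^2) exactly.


Step 1: By De Moivre's theorem, z^2 = 7^2 * e^(i*2*3*pi/4) = 49 * (cos(3*pi/2) + i*sin(3*pi/2))
Step 2: |z|^2 = 7^2 = 49
Step 3: The angle 3*pi/2 already lies in [0, 2*pi)
Step 4: cos(3*pi/2) = 0
Step 5: Re(z^2) = 49 * 0 = 0

0


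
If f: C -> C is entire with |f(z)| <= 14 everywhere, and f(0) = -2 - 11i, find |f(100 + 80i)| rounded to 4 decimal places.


Step 1: By Liouville's theorem, a bounded entire function is constant.
Step 2: f(z) = f(0) = -2 - 11i for all z.
Step 3: |f(w)| = |-2 - 11i| = sqrt(4 + 121)
Step 4: = 11.1803

11.1803


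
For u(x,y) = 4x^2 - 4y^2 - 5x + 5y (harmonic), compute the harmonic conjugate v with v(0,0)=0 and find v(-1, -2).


Step 1: v_x = -u_y = 8y - 5
Step 2: v_y = u_x = 8x - 5
Step 3: v = 8xy - 5x - 5y + C
Step 4: v(0,0) = 0 => C = 0
Step 5: v(-1, -2) = 31

31


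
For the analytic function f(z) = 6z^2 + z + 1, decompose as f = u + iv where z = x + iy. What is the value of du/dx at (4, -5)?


Step 1: f(z) = 6(x+iy)^2 + (x+iy) + 1
Step 2: u = 6(x^2 - y^2) + x + 1
Step 3: u_x = 12x + 1
Step 4: At (4, -5): u_x = 48 + 1 = 49

49


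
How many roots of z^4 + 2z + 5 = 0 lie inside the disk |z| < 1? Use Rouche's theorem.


Step 1: On |z| = 1 the three terms have sizes |z^4| = 1^4 = 1, |2z| = 2*1 = 2, |5| = 5
Step 2: The dominant term is g(z) = 5; let h(z) = z^4 + 2z so f = g + h
Step 3: On |z| = 1: |g| = 5 and |h| <= 1 + 2 = 3
Step 4: Since 5 > 3, |h| < |g| on |z| = 1, so by Rouche f has the same number of zeros as g inside |z| < 1
Step 5: g(z) = 5 is a nonzero constant with no zeros inside |z| < 1. Answer = 0

0


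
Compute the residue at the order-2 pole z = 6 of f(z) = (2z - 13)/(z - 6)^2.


Step 1: Pole of order 2 at z = 6
Step 2: Res = lim d/dz [(z - 6)^2 * f(z)] as z -> 6
Step 3: (z - 6)^2 * f(z) = 2z - 13
Step 4: d/dz[2z - 13] = 2

2


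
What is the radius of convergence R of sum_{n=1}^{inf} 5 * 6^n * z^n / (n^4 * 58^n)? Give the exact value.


Step 1: General term a_n = 5 * 6^n / (n^4 * 58^n)
Step 2: By the root test, |a_n|^(1/n) = 5^(1/n) * 6 / (n^(4/n) * 58) -> 6/58 as n -> infinity (since 5^(1/n) -> 1 and n^(4/n) -> 1)
Step 3: R = 1/lim|a_n|^(1/n) = 58/6 = 29/3

29/3


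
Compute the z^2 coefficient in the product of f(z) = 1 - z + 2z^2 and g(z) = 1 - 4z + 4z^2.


Step 1: z^2 term in f*g comes from: (1)*(4z^2) + (-z)*(-4z) + (2z^2)*(1)
Step 2: = 4 + 4 + 2
Step 3: = 10

10


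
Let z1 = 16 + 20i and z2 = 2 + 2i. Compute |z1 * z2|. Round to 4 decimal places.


Step 1: |z1| = sqrt(16^2 + 20^2) = sqrt(656)
Step 2: |z2| = sqrt(2^2 + 2^2) = sqrt(8)
Step 3: |z1*z2| = |z1|*|z2| = sqrt(656) * sqrt(8) = sqrt(656 * 8) = sqrt(5248)
Step 4: = 72.4431

72.4431


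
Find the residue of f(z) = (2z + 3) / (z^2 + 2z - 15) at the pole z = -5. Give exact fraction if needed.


Step 1: Q(z) = z^2 + 2z - 15 = (z + 5)(z - 3)
Step 2: Q'(z) = 2z + 2
Step 3: Q'(-5) = -8, P(-5) = -7
Step 4: Res = P(-5)/Q'(-5) = -7/(-8) = 7/8

7/8


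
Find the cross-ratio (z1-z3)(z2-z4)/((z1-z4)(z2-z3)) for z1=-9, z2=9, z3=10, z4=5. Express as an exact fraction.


Step 1: (z1-z3)(z2-z4) = (-19) * 4 = -76
Step 2: (z1-z4)(z2-z3) = (-14) * (-1) = 14
Step 3: Cross-ratio = -76/14 = -38/7

-38/7


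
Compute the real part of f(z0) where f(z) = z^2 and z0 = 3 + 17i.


Step 1: z0 = 3 + 17i
Step 2: z0^2 = 3^2 - 17^2 + 102i
Step 3: real part = 9 - 289 = -280

-280


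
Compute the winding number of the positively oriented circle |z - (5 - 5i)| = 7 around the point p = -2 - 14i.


Step 1: Center c = (5, -5), radius = 7
Step 2: |p - c|^2 = (-7)^2 + (-9)^2 = 130
Step 3: r^2 = 49
Step 4: |p-c| > r so winding number = 0

0


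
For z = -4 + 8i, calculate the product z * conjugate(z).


Step 1: conj(z) = -4 - 8i
Step 2: z * conj(z) = (-4)^2 + 8^2
Step 3: = 16 + 64 = 80

80


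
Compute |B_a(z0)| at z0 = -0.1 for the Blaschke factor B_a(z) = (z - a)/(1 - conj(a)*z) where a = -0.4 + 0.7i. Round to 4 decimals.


Step 1: Numerator z0 - a = -0.1 - (-0.4 + 0.7i) = 0.3 - 0.7i
Step 2: Denominator 1 - conj(a)*z0 = 1 - (-0.4 - 0.7i)*(-0.1) = 0.96 - 0.07i
Step 3: |z0 - a|^2 = 0.3^2 + (-0.7)^2 = 0.58; |1 - conj(a)*z0|^2 = 0.96^2 + (-0.07)^2 = 0.9265
Step 4: |B_a(-0.1)| = sqrt(0.58 / 0.9265) = sqrt(0.626012)
Step 5: = 0.7912

0.7912


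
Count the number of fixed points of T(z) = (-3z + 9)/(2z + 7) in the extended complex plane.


Step 1: Fixed points satisfy T(z) = z
Step 2: 2z^2 + 10z - 9 = 0
Step 3: Discriminant = 10^2 - 4*2*(-9) = 172
Step 4: Number of fixed points = 2

2


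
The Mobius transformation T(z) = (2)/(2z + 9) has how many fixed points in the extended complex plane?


Step 1: Fixed points satisfy T(z) = z
Step 2: 2z^2 + 9z - 2 = 0
Step 3: Discriminant = 9^2 - 4*2*(-2) = 97
Step 4: Number of fixed points = 2

2


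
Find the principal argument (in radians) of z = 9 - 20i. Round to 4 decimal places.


Step 1: z = 9 - 20i
Step 2: arg(z) = atan2(-20, 9)
Step 3: arg(z) = -1.1479

-1.1479


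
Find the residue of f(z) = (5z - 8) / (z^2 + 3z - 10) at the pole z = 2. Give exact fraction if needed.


Step 1: Q(z) = z^2 + 3z - 10 = (z - 2)(z + 5)
Step 2: Q'(z) = 2z + 3
Step 3: Q'(2) = 7, P(2) = 2
Step 4: Res = P(2)/Q'(2) = 2/7 = 2/7

2/7


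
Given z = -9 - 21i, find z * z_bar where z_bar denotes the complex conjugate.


Step 1: conj(z) = -9 + 21i
Step 2: z * conj(z) = (-9)^2 + (-21)^2
Step 3: = 81 + 441 = 522

522


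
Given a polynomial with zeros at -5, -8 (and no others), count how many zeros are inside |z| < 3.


Step 1: Check each root:
  z = -5: |-5| = 5 >= 3
  z = -8: |-8| = 8 >= 3
Step 2: Count = 0

0


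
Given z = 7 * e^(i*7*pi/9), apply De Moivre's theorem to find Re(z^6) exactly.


Step 1: By De Moivre's theorem, z^6 = 7^6 * e^(i*6*7*pi/9) = 117649 * (cos(14*pi/3) + i*sin(14*pi/3))
Step 2: |z|^6 = 7^6 = 117649
Step 3: Reduce the angle mod 2*pi: 14*pi/3 - 4*pi = 2*pi/3
Step 4: cos(2*pi/3) = -1/2
Step 5: Re(z^6) = 117649 * (-1/2) = -117649/2

-117649/2


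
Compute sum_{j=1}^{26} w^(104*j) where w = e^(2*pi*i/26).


Step 1: The sum sum_{j=1}^{n} w^(k*j) equals n if n | k, else 0.
Step 2: Here n = 26, k = 104
Step 3: Does n divide k? 26 | 104 -> True
Step 4: Sum = 26

26


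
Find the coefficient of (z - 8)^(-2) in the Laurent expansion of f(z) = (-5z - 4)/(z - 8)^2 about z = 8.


Step 1: Write the numerator in powers of (z - 8): -5z - 4 = -5(z - 8) + (-5*8 - 4) = -5(z - 8) - 44
Step 2: Divide by (z - 8)^2: f(z) = -44(z - 8)^(-2) - 5(z - 8)^(-1)
Step 3: This finite sum is the Laurent series of f about z = 8.
Step 4: Coefficient of (z - 8)^(-2) = -5*8 - 4 = -44

-44


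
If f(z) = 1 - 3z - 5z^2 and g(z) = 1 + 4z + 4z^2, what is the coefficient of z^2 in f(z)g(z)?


Step 1: z^2 term in f*g comes from: (1)*(4z^2) + (-3z)*(4z) + (-5z^2)*(1)
Step 2: = 4 - 12 - 5
Step 3: = -13

-13


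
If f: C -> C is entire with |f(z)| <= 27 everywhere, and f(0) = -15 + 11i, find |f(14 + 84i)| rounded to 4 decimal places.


Step 1: By Liouville's theorem, a bounded entire function is constant.
Step 2: f(z) = f(0) = -15 + 11i for all z.
Step 3: |f(w)| = |-15 + 11i| = sqrt(225 + 121)
Step 4: = 18.6011

18.6011


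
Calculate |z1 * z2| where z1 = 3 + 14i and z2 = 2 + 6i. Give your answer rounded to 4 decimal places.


Step 1: |z1| = sqrt(3^2 + 14^2) = sqrt(205)
Step 2: |z2| = sqrt(2^2 + 6^2) = sqrt(40)
Step 3: |z1*z2| = |z1|*|z2| = sqrt(205) * sqrt(40) = sqrt(205 * 40) = sqrt(8200)
Step 4: = 90.5539

90.5539


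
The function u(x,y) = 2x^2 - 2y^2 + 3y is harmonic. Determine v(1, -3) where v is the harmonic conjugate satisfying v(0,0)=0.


Step 1: v_x = -u_y = 4y - 3
Step 2: v_y = u_x = 4x + 0
Step 3: v = 4xy - 3x + C
Step 4: v(0,0) = 0 => C = 0
Step 5: v(1, -3) = -15

-15


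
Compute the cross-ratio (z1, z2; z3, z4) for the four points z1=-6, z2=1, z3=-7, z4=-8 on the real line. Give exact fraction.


Step 1: (z1-z3)(z2-z4) = 1 * 9 = 9
Step 2: (z1-z4)(z2-z3) = 2 * 8 = 16
Step 3: Cross-ratio = 9/16 = 9/16

9/16


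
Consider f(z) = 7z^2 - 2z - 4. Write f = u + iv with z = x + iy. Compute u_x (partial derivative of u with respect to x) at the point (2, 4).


Step 1: f(z) = 7(x+iy)^2 - 2(x+iy) - 4
Step 2: u = 7(x^2 - y^2) - 2x - 4
Step 3: u_x = 14x - 2
Step 4: At (2, 4): u_x = 28 - 2 = 26

26


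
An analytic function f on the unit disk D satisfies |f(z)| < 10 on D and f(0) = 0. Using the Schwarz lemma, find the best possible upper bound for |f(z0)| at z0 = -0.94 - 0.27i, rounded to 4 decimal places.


Step 1: g = f/10 maps D -> D with g(0) = 0, so by the Schwarz lemma |g(z)| <= |z|, i.e. |f(z)| <= 10|z|; this is sharp (f(z) = 10z).
Step 2: |z0|^2 = (-0.94)^2 + (-0.27)^2 = 0.9565
Step 3: |z0| = sqrt(0.9565) = 0.978008
Step 4: Best bound = 10 * |z0| = 10 * 0.978008 = 9.7801

9.7801


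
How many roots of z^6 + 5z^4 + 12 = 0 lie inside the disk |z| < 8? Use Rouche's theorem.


Step 1: On |z| = 8 the three terms have sizes |z^6| = 8^6 = 262144, |5z^4| = 5*8^4 = 20480, |12| = 12
Step 2: The dominant term is g(z) = z^6; let h(z) = 5z^4 + 12 so f = g + h
Step 3: On |z| = 8: |g| = 262144 and |h| <= 20480 + 12 = 20492
Step 4: Since 262144 > 20492, |h| < |g| on |z| = 8, so by Rouche f has the same number of zeros as g inside |z| < 8
Step 5: g(z) = z^6 has 6 zeros (all at the origin) inside |z| < 8. Answer = 6

6


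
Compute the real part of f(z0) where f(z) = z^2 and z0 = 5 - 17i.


Step 1: z0 = 5 - 17i
Step 2: z0^2 = 5^2 - (-17)^2 - 170i
Step 3: real part = 25 - 289 = -264

-264


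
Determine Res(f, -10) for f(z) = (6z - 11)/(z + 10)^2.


Step 1: Pole of order 2 at z = -10
Step 2: Res = lim d/dz [(z + 10)^2 * f(z)] as z -> -10
Step 3: (z + 10)^2 * f(z) = 6z - 11
Step 4: d/dz[6z - 11] = 6

6


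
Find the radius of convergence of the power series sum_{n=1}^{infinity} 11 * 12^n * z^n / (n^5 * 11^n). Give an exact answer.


Step 1: General term a_n = 11 * 12^n / (n^5 * 11^n)
Step 2: By the root test, |a_n|^(1/n) = 11^(1/n) * 12 / (n^(5/n) * 11) -> 12/11 as n -> infinity (since 11^(1/n) -> 1 and n^(5/n) -> 1)
Step 3: R = 1/lim|a_n|^(1/n) = 11/12

11/12


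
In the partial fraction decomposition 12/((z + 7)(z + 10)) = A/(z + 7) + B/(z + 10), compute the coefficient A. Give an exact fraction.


Step 1: Multiply both sides by (z + 7) and set z = -7
Step 2: A = 12 / (-7 + 10)
Step 3: A = 12 / 3
Step 4: A = 4

4


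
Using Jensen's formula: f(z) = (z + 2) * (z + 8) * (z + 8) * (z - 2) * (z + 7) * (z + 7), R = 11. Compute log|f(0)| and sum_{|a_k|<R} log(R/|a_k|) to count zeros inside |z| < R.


Jensen's formula: (1/2pi)*integral log|f(Re^it)|dt = log|f(0)| + sum_{|a_k|<R} log(R/|a_k|)
Step 1: f(0) = 2 * 8 * 8 * (-2) * 7 * 7 = -12544
Step 2: log|f(0)| = log|-2| + log|-8| + log|-8| + log|2| + log|-7| + log|-7| = 9.437
Step 3: Zeros inside |z| < 11: -2, -8, -8, 2, -7, -7
Step 4: Jensen sum = log(11/2) + log(11/8) + log(11/8) + log(11/2) + log(11/7) + log(11/7) = 4.9504
Step 5: n(R) = number of terms in the Jensen sum = count of zeros inside |z| < 11 = 6

6


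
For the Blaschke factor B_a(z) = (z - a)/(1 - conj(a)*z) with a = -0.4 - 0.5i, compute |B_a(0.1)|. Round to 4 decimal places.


Step 1: Numerator z0 - a = 0.1 - (-0.4 - 0.5i) = 0.5 + 0.5i
Step 2: Denominator 1 - conj(a)*z0 = 1 - (-0.4 + 0.5i)*0.1 = 1.04 - 0.05i
Step 3: |z0 - a|^2 = 0.5^2 + 0.5^2 = 0.5; |1 - conj(a)*z0|^2 = 1.04^2 + (-0.05)^2 = 1.0841
Step 4: |B_a(0.1)| = sqrt(0.5 / 1.0841) = sqrt(0.461212)
Step 5: = 0.6791

0.6791


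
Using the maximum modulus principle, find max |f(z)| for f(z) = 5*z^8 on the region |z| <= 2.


Step 1: On |z| = 2, |f(z)| = 5 * |z|^8 = 5 * 2^8
Step 2: By maximum modulus principle, maximum is on boundary.
Step 3: Maximum = 5 * 256 = 1280

1280


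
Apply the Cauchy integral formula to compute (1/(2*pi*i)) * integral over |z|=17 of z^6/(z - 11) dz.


Step 1: f(z) = z^6, a = 11 is inside |z| = 17
Step 2: By Cauchy integral formula: (1/(2pi*i)) * integral = f(a)
Step 3: f(11) = 11^6 = 1771561

1771561


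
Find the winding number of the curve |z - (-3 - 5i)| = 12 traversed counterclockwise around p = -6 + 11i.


Step 1: Center c = (-3, -5), radius = 12
Step 2: |p - c|^2 = (-3)^2 + 16^2 = 265
Step 3: r^2 = 144
Step 4: |p-c| > r so winding number = 0

0


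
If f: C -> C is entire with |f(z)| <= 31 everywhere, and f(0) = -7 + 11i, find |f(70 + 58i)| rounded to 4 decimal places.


Step 1: By Liouville's theorem, a bounded entire function is constant.
Step 2: f(z) = f(0) = -7 + 11i for all z.
Step 3: |f(w)| = |-7 + 11i| = sqrt(49 + 121)
Step 4: = 13.0384

13.0384


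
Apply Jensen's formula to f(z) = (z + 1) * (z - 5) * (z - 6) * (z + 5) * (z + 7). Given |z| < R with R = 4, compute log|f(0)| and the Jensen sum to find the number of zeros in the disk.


Jensen's formula: (1/2pi)*integral log|f(Re^it)|dt = log|f(0)| + sum_{|a_k|<R} log(R/|a_k|)
Step 1: f(0) = 1 * (-5) * (-6) * 5 * 7 = 1050
Step 2: log|f(0)| = log|-1| + log|5| + log|6| + log|-5| + log|-7| = 6.9565
Step 3: Zeros inside |z| < 4: -1
Step 4: Jensen sum = log(4/1) = 1.3863
Step 5: n(R) = number of terms in the Jensen sum = count of zeros inside |z| < 4 = 1

1


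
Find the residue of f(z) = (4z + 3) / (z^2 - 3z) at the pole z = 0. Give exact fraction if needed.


Step 1: Q(z) = z^2 - 3z = (z)(z - 3)
Step 2: Q'(z) = 2z - 3
Step 3: Q'(0) = -3, P(0) = 3
Step 4: Res = P(0)/Q'(0) = 3/(-3) = -1

-1


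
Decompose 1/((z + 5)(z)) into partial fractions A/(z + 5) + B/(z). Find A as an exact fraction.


Step 1: Multiply both sides by (z + 5) and set z = -5
Step 2: A = 1 / (-5 - 0)
Step 3: A = 1 / (-5)
Step 4: A = -1/5

-1/5


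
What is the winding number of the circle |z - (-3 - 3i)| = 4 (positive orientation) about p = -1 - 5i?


Step 1: Center c = (-3, -3), radius = 4
Step 2: |p - c|^2 = 2^2 + (-2)^2 = 8
Step 3: r^2 = 16
Step 4: |p-c| < r so winding number = 1

1


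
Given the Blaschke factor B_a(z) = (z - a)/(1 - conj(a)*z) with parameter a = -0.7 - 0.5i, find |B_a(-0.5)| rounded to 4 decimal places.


Step 1: Numerator z0 - a = -0.5 - (-0.7 - 0.5i) = 0.2 + 0.5i
Step 2: Denominator 1 - conj(a)*z0 = 1 - (-0.7 + 0.5i)*(-0.5) = 0.65 + 0.25i
Step 3: |z0 - a|^2 = 0.2^2 + 0.5^2 = 0.29; |1 - conj(a)*z0|^2 = 0.65^2 + 0.25^2 = 0.485
Step 4: |B_a(-0.5)| = sqrt(0.29 / 0.485) = sqrt(0.597938)
Step 5: = 0.7733

0.7733


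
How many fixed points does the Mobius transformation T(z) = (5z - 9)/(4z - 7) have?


Step 1: Fixed points satisfy T(z) = z
Step 2: 4z^2 - 12z + 9 = 0
Step 3: Discriminant = (-12)^2 - 4*4*9 = 0
Step 4: Number of fixed points = 1

1


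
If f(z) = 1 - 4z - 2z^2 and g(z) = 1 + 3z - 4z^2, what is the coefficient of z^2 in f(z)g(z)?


Step 1: z^2 term in f*g comes from: (1)*(-4z^2) + (-4z)*(3z) + (-2z^2)*(1)
Step 2: = -4 - 12 - 2
Step 3: = -18

-18


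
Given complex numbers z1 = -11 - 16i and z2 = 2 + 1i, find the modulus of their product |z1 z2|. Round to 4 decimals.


Step 1: |z1| = sqrt((-11)^2 + (-16)^2) = sqrt(377)
Step 2: |z2| = sqrt(2^2 + 1^2) = sqrt(5)
Step 3: |z1*z2| = |z1|*|z2| = sqrt(377) * sqrt(5) = sqrt(377 * 5) = sqrt(1885)
Step 4: = 43.4166

43.4166


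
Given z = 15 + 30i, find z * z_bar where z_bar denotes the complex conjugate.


Step 1: conj(z) = 15 - 30i
Step 2: z * conj(z) = 15^2 + 30^2
Step 3: = 225 + 900 = 1125

1125


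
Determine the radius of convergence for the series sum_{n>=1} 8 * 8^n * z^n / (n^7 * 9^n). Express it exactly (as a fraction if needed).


Step 1: General term a_n = 8 * 8^n / (n^7 * 9^n)
Step 2: By the root test, |a_n|^(1/n) = 8^(1/n) * 8 / (n^(7/n) * 9) -> 8/9 as n -> infinity (since 8^(1/n) -> 1 and n^(7/n) -> 1)
Step 3: R = 1/lim|a_n|^(1/n) = 9/8

9/8


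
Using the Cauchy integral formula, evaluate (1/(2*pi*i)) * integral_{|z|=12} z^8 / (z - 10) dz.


Step 1: f(z) = z^8, a = 10 is inside |z| = 12
Step 2: By Cauchy integral formula: (1/(2pi*i)) * integral = f(a)
Step 3: f(10) = 10^8 = 100000000

100000000


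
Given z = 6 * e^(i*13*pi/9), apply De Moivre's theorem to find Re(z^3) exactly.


Step 1: By De Moivre's theorem, z^3 = 6^3 * e^(i*3*13*pi/9) = 216 * (cos(13*pi/3) + i*sin(13*pi/3))
Step 2: |z|^3 = 6^3 = 216
Step 3: Reduce the angle mod 2*pi: 13*pi/3 - 4*pi = pi/3
Step 4: cos(pi/3) = 1/2
Step 5: Re(z^3) = 216 * 1/2 = 108

108


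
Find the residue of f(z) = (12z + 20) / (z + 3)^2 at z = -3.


Step 1: Pole of order 2 at z = -3
Step 2: Res = lim d/dz [(z + 3)^2 * f(z)] as z -> -3
Step 3: (z + 3)^2 * f(z) = 12z + 20
Step 4: d/dz[12z + 20] = 12

12


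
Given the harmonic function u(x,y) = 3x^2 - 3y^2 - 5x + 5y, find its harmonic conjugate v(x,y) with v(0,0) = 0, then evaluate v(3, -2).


Step 1: v_x = -u_y = 6y - 5
Step 2: v_y = u_x = 6x - 5
Step 3: v = 6xy - 5x - 5y + C
Step 4: v(0,0) = 0 => C = 0
Step 5: v(3, -2) = -41

-41


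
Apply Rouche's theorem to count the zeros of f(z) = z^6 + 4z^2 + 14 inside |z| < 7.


Step 1: On |z| = 7 the three terms have sizes |z^6| = 7^6 = 117649, |4z^2| = 4*7^2 = 196, |14| = 14
Step 2: The dominant term is g(z) = z^6; let h(z) = 4z^2 + 14 so f = g + h
Step 3: On |z| = 7: |g| = 117649 and |h| <= 196 + 14 = 210
Step 4: Since 117649 > 210, |h| < |g| on |z| = 7, so by Rouche f has the same number of zeros as g inside |z| < 7
Step 5: g(z) = z^6 has 6 zeros (all at the origin) inside |z| < 7. Answer = 6

6


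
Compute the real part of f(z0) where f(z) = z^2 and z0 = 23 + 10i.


Step 1: z0 = 23 + 10i
Step 2: z0^2 = 23^2 - 10^2 + 460i
Step 3: real part = 529 - 100 = 429

429


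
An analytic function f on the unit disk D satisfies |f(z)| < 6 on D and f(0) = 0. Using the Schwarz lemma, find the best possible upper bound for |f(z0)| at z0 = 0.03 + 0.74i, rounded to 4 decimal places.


Step 1: g = f/6 maps D -> D with g(0) = 0, so by the Schwarz lemma |g(z)| <= |z|, i.e. |f(z)| <= 6|z|; this is sharp (f(z) = 6z).
Step 2: |z0|^2 = 0.03^2 + 0.74^2 = 0.5485
Step 3: |z0| = sqrt(0.5485) = 0.740608
Step 4: Best bound = 6 * |z0| = 6 * 0.740608 = 4.4436

4.4436


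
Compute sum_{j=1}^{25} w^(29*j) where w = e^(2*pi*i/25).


Step 1: The sum sum_{j=1}^{n} w^(k*j) equals n if n | k, else 0.
Step 2: Here n = 25, k = 29
Step 3: Does n divide k? 25 | 29 -> False
Step 4: Sum = 0

0


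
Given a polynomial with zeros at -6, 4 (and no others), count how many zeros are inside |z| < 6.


Step 1: Check each root:
  z = -6: |-6| = 6 >= 6
  z = 4: |4| = 4 < 6
Step 2: Count = 1

1


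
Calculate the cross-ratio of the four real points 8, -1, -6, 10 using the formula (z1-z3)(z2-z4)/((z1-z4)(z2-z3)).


Step 1: (z1-z3)(z2-z4) = 14 * (-11) = -154
Step 2: (z1-z4)(z2-z3) = (-2) * 5 = -10
Step 3: Cross-ratio = 154/10 = 77/5

77/5


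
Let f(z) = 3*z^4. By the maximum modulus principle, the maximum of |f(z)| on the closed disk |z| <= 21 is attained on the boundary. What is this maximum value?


Step 1: On |z| = 21, |f(z)| = 3 * |z|^4 = 3 * 21^4
Step 2: By maximum modulus principle, maximum is on boundary.
Step 3: Maximum = 3 * 194481 = 583443

583443


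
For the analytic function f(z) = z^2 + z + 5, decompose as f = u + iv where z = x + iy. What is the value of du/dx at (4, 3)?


Step 1: f(z) = (x+iy)^2 + (x+iy) + 5
Step 2: u = (x^2 - y^2) + x + 5
Step 3: u_x = 2x + 1
Step 4: At (4, 3): u_x = 8 + 1 = 9

9


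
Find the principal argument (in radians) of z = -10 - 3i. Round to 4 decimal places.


Step 1: z = -10 - 3i
Step 2: arg(z) = atan2(-3, -10)
Step 3: arg(z) = -2.8501

-2.8501


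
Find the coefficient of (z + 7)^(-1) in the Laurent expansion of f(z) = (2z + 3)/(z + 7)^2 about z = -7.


Step 1: Write the numerator in powers of (z + 7): 2z + 3 = 2(z + 7) + (2*(-7) + 3) = 2(z + 7) - 11
Step 2: Divide by (z + 7)^2: f(z) = -11(z + 7)^(-2) + 2(z + 7)^(-1)
Step 3: This finite sum is the Laurent series of f about z = -7.
Step 4: Coefficient of (z + 7)^(-1) = coefficient of (z + 7) in the re-centred numerator = 2

2


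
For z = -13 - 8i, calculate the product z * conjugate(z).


Step 1: conj(z) = -13 + 8i
Step 2: z * conj(z) = (-13)^2 + (-8)^2
Step 3: = 169 + 64 = 233

233


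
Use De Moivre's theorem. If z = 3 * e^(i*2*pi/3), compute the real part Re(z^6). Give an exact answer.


Step 1: By De Moivre's theorem, z^6 = 3^6 * e^(i*6*2*pi/3) = 729 * (cos(4*pi) + i*sin(4*pi))
Step 2: |z|^6 = 3^6 = 729
Step 3: Reduce the angle mod 2*pi: 4*pi - 4*pi = 0
Step 4: cos(0) = 1
Step 5: Re(z^6) = 729 * 1 = 729

729


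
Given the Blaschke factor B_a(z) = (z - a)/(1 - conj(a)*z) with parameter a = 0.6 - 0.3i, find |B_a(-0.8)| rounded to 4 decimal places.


Step 1: Numerator z0 - a = -0.8 - (0.6 - 0.3i) = -1.4 + 0.3i
Step 2: Denominator 1 - conj(a)*z0 = 1 - (0.6 + 0.3i)*(-0.8) = 1.48 + 0.24i
Step 3: |z0 - a|^2 = (-1.4)^2 + 0.3^2 = 2.05; |1 - conj(a)*z0|^2 = 1.48^2 + 0.24^2 = 2.248
Step 4: |B_a(-0.8)| = sqrt(2.05 / 2.248) = sqrt(0.911922)
Step 5: = 0.9549

0.9549


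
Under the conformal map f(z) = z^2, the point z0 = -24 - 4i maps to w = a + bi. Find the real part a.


Step 1: z0 = -24 - 4i
Step 2: z0^2 = (-24)^2 - (-4)^2 + 192i
Step 3: real part = 576 - 16 = 560

560


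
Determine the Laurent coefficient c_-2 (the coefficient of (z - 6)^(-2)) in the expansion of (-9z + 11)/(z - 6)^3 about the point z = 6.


Step 1: Write the numerator in powers of (z - 6): -9z + 11 = -9(z - 6) + (-9*6 + 11) = -9(z - 6) - 43
Step 2: Divide by (z - 6)^3: f(z) = -43(z - 6)^(-3) - 9(z - 6)^(-2)
Step 3: This finite sum is the Laurent series of f about z = 6.
Step 4: Coefficient of (z - 6)^(-2) = coefficient of (z - 6) in the re-centred numerator = -9

-9


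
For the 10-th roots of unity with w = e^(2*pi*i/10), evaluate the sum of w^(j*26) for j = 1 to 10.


Step 1: The sum sum_{j=1}^{n} w^(k*j) equals n if n | k, else 0.
Step 2: Here n = 10, k = 26
Step 3: Does n divide k? 10 | 26 -> False
Step 4: Sum = 0

0


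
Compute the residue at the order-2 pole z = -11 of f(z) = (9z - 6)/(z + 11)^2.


Step 1: Pole of order 2 at z = -11
Step 2: Res = lim d/dz [(z + 11)^2 * f(z)] as z -> -11
Step 3: (z + 11)^2 * f(z) = 9z - 6
Step 4: d/dz[9z - 6] = 9

9


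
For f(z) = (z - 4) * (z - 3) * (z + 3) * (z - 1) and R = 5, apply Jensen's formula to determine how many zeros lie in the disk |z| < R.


Jensen's formula: (1/2pi)*integral log|f(Re^it)|dt = log|f(0)| + sum_{|a_k|<R} log(R/|a_k|)
Step 1: f(0) = (-4) * (-3) * 3 * (-1) = -36
Step 2: log|f(0)| = log|4| + log|3| + log|-3| + log|1| = 3.5835
Step 3: Zeros inside |z| < 5: 4, 3, -3, 1
Step 4: Jensen sum = log(5/4) + log(5/3) + log(5/3) + log(5/1) = 2.8542
Step 5: n(R) = number of terms in the Jensen sum = count of zeros inside |z| < 5 = 4

4


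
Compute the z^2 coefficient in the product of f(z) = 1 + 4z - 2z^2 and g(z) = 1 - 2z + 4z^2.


Step 1: z^2 term in f*g comes from: (1)*(4z^2) + (4z)*(-2z) + (-2z^2)*(1)
Step 2: = 4 - 8 - 2
Step 3: = -6

-6


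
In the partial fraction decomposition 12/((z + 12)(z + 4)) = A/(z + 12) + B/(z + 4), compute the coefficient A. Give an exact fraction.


Step 1: Multiply both sides by (z + 12) and set z = -12
Step 2: A = 12 / (-12 + 4)
Step 3: A = 12 / (-8)
Step 4: A = -3/2

-3/2


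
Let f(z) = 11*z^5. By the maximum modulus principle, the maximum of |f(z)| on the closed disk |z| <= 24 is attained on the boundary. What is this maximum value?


Step 1: On |z| = 24, |f(z)| = 11 * |z|^5 = 11 * 24^5
Step 2: By maximum modulus principle, maximum is on boundary.
Step 3: Maximum = 11 * 7962624 = 87588864

87588864


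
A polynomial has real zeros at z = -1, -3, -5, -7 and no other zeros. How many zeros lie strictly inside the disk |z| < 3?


Step 1: Check each root:
  z = -1: |-1| = 1 < 3
  z = -3: |-3| = 3 >= 3
  z = -5: |-5| = 5 >= 3
  z = -7: |-7| = 7 >= 3
Step 2: Count = 1

1


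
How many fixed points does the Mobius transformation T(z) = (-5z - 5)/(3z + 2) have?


Step 1: Fixed points satisfy T(z) = z
Step 2: 3z^2 + 7z + 5 = 0
Step 3: Discriminant = 7^2 - 4*3*5 = -11
Step 4: Number of fixed points = 2

2
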